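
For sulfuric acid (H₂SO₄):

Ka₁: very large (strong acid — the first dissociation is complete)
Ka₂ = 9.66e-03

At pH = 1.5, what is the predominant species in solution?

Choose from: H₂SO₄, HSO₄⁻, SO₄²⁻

The first dissociation is complete, so H₂SO₄ itself is never the predominant species in water; pKa₂ = -log(9.66e-03) = 2.02. For a polyprotic acid the predominant species crosses at each pKa: below pKa_n the protonated form dominates, above it the deprotonated form does. At pH = 1.5, the predominant species is HSO₄⁻.

HSO₄⁻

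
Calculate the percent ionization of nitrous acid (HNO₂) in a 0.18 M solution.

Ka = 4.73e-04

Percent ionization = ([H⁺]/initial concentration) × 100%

Using Ka equilibrium: x² + Ka×x - Ka×C = 0. Solving: [H⁺] = 8.9937e-03. Percent = (8.9937e-03/0.18) × 100

Percent ionization = 5%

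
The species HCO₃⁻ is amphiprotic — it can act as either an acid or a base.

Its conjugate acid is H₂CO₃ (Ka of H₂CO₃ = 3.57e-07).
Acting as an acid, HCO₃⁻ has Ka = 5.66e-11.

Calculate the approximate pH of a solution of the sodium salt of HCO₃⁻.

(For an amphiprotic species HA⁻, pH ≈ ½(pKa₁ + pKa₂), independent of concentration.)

pKa₁ = -log(3.57e-07) = 6.45; pKa₂ = -log(5.66e-11) = 10.25. For an amphiprotic species, pH ≈ ½(pKa₁ + pKa₂) = ½(6.45 + 10.25) = 8.35.

pH = 8.35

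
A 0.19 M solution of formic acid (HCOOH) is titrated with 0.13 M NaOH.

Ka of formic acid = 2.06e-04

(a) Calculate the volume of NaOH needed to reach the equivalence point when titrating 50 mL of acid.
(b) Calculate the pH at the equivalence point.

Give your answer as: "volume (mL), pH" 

moles acid = 0.19 × 50/1000 = 0.0095 mol; V_base = moles/0.13 × 1000 = 73.1 mL. At equivalence only the conjugate base is present: [A⁻] = 0.0095/0.123 = 7.7188e-02 M. Kb = Kw/Ka = 4.85e-11; [OH⁻] = √(Kb × [A⁻]) = 1.9357e-06; pOH = 5.71; pH = 14 - pOH = 8.29.

V = 73.1 mL, pH = 8.29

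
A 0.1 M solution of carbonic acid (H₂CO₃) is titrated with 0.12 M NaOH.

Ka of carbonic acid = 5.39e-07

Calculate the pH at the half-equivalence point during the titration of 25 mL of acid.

At half-equivalence [HA] = [A⁻], so Henderson-Hasselbalch gives pH = pKa = -log(5.39e-07) = 6.27.

pH = pKa = 6.27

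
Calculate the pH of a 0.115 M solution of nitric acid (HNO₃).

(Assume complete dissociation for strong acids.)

[H⁺] = 0.115 M for strong acid. pH = -log[H⁺] = -log(0.115)

pH = 0.94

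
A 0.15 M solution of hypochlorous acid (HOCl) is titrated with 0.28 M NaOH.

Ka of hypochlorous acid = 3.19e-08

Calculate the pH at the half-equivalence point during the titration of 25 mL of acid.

At half-equivalence [HA] = [A⁻], so Henderson-Hasselbalch gives pH = pKa = -log(3.19e-08) = 7.50.

pH = pKa = 7.50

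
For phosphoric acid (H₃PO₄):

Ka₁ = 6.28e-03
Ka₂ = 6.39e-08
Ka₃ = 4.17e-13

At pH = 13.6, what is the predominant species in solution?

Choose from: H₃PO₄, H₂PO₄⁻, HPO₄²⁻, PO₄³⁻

pKa₁ = 2.20, pKa₂ = 7.19, pKa₃ = 12.38. For a polyprotic acid the predominant species crosses at each pKa: below pKa_n the protonated form dominates, above it the deprotonated form does. At pH = 13.6, the predominant species is PO₄³⁻.

PO₄³⁻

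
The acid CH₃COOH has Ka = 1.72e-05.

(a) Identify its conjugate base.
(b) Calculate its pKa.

(a) The conjugate base is formed by removing one H⁺ from CH₃COOH, giving CH₃COO⁻. (b) pKa = -log(Ka) = -log(1.72e-05) = 4.76.

Conjugate base: CH₃COO⁻; pK_a = 4.76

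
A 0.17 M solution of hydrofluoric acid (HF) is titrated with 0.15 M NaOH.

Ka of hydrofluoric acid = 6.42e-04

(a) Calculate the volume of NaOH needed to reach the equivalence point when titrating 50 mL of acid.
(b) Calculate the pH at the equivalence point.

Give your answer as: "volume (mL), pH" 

moles acid = 0.17 × 50/1000 = 0.0085 mol; V_base = moles/0.15 × 1000 = 56.7 mL. At equivalence only the conjugate base is present: [A⁻] = 0.0085/0.107 = 7.9687e-02 M. Kb = Kw/Ka = 1.56e-11; [OH⁻] = √(Kb × [A⁻]) = 1.1141e-06; pOH = 5.95; pH = 14 - pOH = 8.05.

V = 56.7 mL, pH = 8.05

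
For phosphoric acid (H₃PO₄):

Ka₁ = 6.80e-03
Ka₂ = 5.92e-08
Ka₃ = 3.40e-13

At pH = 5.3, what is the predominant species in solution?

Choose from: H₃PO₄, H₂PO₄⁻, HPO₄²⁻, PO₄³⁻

pKa₁ = 2.17, pKa₂ = 7.23, pKa₃ = 12.47. For a polyprotic acid the predominant species crosses at each pKa: below pKa_n the protonated form dominates, above it the deprotonated form does. At pH = 5.3, the predominant species is H₂PO₄⁻.

H₂PO₄⁻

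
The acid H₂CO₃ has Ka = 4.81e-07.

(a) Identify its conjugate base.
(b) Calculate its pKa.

(a) The conjugate base is formed by removing one H⁺ from H₂CO₃, giving HCO₃⁻. (b) pKa = -log(Ka) = -log(4.81e-07) = 6.32.

Conjugate base: HCO₃⁻; pK_a = 6.32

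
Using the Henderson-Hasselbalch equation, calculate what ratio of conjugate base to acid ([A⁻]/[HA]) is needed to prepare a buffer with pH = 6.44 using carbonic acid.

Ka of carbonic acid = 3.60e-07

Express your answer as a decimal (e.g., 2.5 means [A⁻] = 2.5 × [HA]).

pKa = -log(3.60e-07) = 6.4437. pH = pKa + log([A⁻]/[HA]), so log([A⁻]/[HA]) = pH − pKa = 6.44 − 6.4437 = -0.0037. [A⁻]/[HA] = 10^(-0.0037) = 0.992

[A⁻]/[HA] = 0.992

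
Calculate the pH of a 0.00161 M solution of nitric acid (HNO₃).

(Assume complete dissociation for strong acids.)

[H⁺] = 0.00161 M for strong acid. pH = -log[H⁺] = -log(0.00161)

pH = 2.79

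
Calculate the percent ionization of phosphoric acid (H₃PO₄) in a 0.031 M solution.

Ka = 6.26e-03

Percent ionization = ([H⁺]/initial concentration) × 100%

Using Ka equilibrium: x² + Ka×x - Ka×C = 0. Solving: [H⁺] = 1.1148e-02. Percent = (1.1148e-02/0.031) × 100

Percent ionization = 36%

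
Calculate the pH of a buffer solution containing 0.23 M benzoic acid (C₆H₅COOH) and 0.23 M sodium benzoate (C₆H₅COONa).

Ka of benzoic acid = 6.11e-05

pKa = -log(6.11e-05) = 4.21. pH = pKa + log([A⁻]/[HA]) = 4.21 + log(0.23/0.23)

pH = 4.21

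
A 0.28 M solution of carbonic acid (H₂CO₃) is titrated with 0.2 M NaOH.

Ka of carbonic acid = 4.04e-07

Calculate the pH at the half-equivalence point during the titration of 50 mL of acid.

At half-equivalence [HA] = [A⁻], so Henderson-Hasselbalch gives pH = pKa = -log(4.04e-07) = 6.39.

pH = pKa = 6.39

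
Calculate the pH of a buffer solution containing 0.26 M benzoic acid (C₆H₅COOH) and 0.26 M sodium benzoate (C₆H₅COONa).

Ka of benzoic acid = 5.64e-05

pKa = -log(5.64e-05) = 4.25. pH = pKa + log([A⁻]/[HA]) = 4.25 + log(0.26/0.26)

pH = 4.25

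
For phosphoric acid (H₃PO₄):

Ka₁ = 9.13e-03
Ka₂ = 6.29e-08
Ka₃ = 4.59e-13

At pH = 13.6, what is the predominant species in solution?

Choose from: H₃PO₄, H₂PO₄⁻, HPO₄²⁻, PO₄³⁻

pKa₁ = 2.04, pKa₂ = 7.20, pKa₃ = 12.34. For a polyprotic acid the predominant species crosses at each pKa: below pKa_n the protonated form dominates, above it the deprotonated form does. At pH = 13.6, the predominant species is PO₄³⁻.

PO₄³⁻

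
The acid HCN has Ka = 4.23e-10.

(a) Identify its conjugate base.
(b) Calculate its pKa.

(a) The conjugate base is formed by removing one H⁺ from HCN, giving CN⁻. (b) pKa = -log(Ka) = -log(4.23e-10) = 9.37.

Conjugate base: CN⁻; pK_a = 9.37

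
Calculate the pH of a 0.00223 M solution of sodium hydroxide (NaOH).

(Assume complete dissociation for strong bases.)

[OH⁻] = 0.00223 M for strong base. pOH = -log[OH⁻] = 2.65, pH = 14 - pOH

pH = 11.35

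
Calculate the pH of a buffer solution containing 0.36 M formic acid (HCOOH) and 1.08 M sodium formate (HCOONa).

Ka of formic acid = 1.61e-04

pKa = -log(1.61e-04) = 3.79. pH = pKa + log([A⁻]/[HA]) = 3.79 + log(1.08/0.36)

pH = 4.27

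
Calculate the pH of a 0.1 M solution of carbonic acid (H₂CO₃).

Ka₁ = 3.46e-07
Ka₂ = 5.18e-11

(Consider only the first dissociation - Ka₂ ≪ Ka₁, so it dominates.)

First dissociation dominates. From Ka₁ = [H⁺][HA⁻]/[H₂A], x² + Ka₁·x − Ka₁·C = 0 with C = 0.1 M and Ka₁ = 3.46e-07. Solving: [H⁺] = (−Ka₁ + √(Ka₁² + 4·Ka₁·C)) / 2 = 1.8584e-04 M. pH = -log(1.8584e-04) = 3.73.

pH = 3.73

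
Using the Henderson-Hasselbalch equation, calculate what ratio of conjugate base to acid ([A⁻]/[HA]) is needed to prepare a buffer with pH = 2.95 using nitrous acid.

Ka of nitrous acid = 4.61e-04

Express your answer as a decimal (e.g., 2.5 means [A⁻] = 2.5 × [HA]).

pKa = -log(4.61e-04) = 3.3363. pH = pKa + log([A⁻]/[HA]), so log([A⁻]/[HA]) = pH − pKa = 2.95 − 3.3363 = -0.3863. [A⁻]/[HA] = 10^(-0.3863) = 0.411

[A⁻]/[HA] = 0.411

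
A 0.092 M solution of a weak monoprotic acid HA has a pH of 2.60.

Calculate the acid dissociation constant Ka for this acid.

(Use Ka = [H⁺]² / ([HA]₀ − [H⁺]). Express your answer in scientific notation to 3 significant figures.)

[H⁺] = 10^(−pH) = 10^(−2.60) = 2.512e-03 M. For HA ⇌ H⁺ + A⁻, Ka = [H⁺][A⁻]/[HA] = [H⁺]² / ([HA]₀ − [H⁺]) = (2.512e-03)² / (0.092 − 2.512e-03) = 7.05e-05.

K_a = 7.05e-05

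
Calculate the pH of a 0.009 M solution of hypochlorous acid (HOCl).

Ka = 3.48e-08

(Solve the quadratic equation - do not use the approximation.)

x² + Ka×x - Ka×C = 0. Using quadratic formula: [H⁺] = 1.7680e-05

pH = 4.75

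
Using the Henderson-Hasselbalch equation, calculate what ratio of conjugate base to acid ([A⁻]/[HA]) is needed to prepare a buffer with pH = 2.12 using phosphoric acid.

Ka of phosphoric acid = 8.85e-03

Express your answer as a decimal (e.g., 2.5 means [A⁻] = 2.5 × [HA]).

pKa = -log(8.85e-03) = 2.0531. pH = pKa + log([A⁻]/[HA]), so log([A⁻]/[HA]) = pH − pKa = 2.12 − 2.0531 = 0.0669. [A⁻]/[HA] = 10^(0.0669) = 1.17

[A⁻]/[HA] = 1.17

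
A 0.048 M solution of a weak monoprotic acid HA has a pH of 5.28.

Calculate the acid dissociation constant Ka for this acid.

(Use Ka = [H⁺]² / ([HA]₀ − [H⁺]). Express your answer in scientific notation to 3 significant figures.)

[H⁺] = 10^(−pH) = 10^(−5.28) = 5.248e-06 M. For HA ⇌ H⁺ + A⁻, Ka = [H⁺][A⁻]/[HA] = [H⁺]² / ([HA]₀ − [H⁺]) = (5.248e-06)² / (0.048 − 5.248e-06) = 5.74e-10.

K_a = 5.74e-10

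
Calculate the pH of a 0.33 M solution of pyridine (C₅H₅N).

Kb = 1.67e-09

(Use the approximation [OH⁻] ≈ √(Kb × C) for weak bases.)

[OH⁻] = √(Kb × C) = √(1.67e-09 × 0.33) = 2.3476e-05. pOH = 4.63, pH = 14 - pOH

pH = 9.37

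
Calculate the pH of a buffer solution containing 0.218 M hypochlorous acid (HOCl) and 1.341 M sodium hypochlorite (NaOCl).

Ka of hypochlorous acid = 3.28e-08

pKa = -log(3.28e-08) = 7.48. pH = pKa + log([A⁻]/[HA]) = 7.48 + log(1.341/0.218)

pH = 8.27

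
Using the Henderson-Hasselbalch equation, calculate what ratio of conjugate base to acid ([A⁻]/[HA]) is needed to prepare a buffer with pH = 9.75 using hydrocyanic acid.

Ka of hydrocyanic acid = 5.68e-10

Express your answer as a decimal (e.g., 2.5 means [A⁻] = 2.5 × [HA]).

pKa = -log(5.68e-10) = 9.2457. pH = pKa + log([A⁻]/[HA]), so log([A⁻]/[HA]) = pH − pKa = 9.75 − 9.2457 = 0.5043. [A⁻]/[HA] = 10^(0.5043) = 3.19

[A⁻]/[HA] = 3.19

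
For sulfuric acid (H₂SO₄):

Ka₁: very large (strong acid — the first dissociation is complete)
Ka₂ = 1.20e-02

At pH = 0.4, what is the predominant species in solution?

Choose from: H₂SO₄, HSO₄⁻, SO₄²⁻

The first dissociation is complete, so H₂SO₄ itself is never the predominant species in water; pKa₂ = -log(1.20e-02) = 1.92. For a polyprotic acid the predominant species crosses at each pKa: below pKa_n the protonated form dominates, above it the deprotonated form does. At pH = 0.4, the predominant species is HSO₄⁻.

HSO₄⁻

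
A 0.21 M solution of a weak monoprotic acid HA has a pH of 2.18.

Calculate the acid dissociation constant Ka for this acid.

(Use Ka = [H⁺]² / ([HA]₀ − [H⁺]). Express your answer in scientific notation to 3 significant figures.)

[H⁺] = 10^(−pH) = 10^(−2.18) = 6.607e-03 M. For HA ⇌ H⁺ + A⁻, Ka = [H⁺][A⁻]/[HA] = [H⁺]² / ([HA]₀ − [H⁺]) = (6.607e-03)² / (0.21 − 6.607e-03) = 2.15e-04.

K_a = 2.15e-04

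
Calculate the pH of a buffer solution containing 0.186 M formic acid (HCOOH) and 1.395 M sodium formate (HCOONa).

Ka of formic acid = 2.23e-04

pKa = -log(2.23e-04) = 3.65. pH = pKa + log([A⁻]/[HA]) = 3.65 + log(1.395/0.186)

pH = 4.53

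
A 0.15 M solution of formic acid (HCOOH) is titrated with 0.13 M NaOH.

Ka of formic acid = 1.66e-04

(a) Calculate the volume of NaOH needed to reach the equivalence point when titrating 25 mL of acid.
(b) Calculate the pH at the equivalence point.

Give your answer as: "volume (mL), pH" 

moles acid = 0.15 × 25/1000 = 0.00375 mol; V_base = moles/0.13 × 1000 = 28.8 mL. At equivalence only the conjugate base is present: [A⁻] = 0.00375/0.054 = 6.9643e-02 M. Kb = Kw/Ka = 6.02e-11; [OH⁻] = √(Kb × [A⁻]) = 2.0483e-06; pOH = 5.69; pH = 14 - pOH = 8.31.

V = 28.8 mL, pH = 8.31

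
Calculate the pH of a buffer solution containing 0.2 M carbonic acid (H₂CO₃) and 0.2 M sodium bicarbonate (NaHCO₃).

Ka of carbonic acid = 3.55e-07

pKa = -log(3.55e-07) = 6.45. pH = pKa + log([A⁻]/[HA]) = 6.45 + log(0.2/0.2)

pH = 6.45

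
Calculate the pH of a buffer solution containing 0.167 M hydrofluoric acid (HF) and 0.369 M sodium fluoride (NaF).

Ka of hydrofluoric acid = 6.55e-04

pKa = -log(6.55e-04) = 3.18. pH = pKa + log([A⁻]/[HA]) = 3.18 + log(0.369/0.167)

pH = 3.53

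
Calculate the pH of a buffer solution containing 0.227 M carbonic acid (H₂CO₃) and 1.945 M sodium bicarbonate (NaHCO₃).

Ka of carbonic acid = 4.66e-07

pKa = -log(4.66e-07) = 6.33. pH = pKa + log([A⁻]/[HA]) = 6.33 + log(1.945/0.227)

pH = 7.26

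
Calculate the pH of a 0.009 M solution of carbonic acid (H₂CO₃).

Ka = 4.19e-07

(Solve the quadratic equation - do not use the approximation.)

x² + Ka×x - Ka×C = 0. Using quadratic formula: [H⁺] = 6.1199e-05

pH = 4.21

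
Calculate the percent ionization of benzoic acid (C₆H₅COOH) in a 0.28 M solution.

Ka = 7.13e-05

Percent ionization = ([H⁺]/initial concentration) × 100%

Using Ka equilibrium: x² + Ka×x - Ka×C = 0. Solving: [H⁺] = 4.4326e-03. Percent = (4.4326e-03/0.28) × 100

Percent ionization = 1.58%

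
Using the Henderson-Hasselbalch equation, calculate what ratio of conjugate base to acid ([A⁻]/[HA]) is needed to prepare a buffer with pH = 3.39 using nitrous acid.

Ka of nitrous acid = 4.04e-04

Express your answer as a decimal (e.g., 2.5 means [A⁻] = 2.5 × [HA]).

pKa = -log(4.04e-04) = 3.3936. pH = pKa + log([A⁻]/[HA]), so log([A⁻]/[HA]) = pH − pKa = 3.39 − 3.3936 = -0.0036. [A⁻]/[HA] = 10^(-0.0036) = 0.992

[A⁻]/[HA] = 0.992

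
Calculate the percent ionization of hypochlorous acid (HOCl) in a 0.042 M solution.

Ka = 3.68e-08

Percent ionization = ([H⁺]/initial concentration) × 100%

Using Ka equilibrium: x² + Ka×x - Ka×C = 0. Solving: [H⁺] = 3.9296e-05. Percent = (3.9296e-05/0.042) × 100

Percent ionization = 0.0936%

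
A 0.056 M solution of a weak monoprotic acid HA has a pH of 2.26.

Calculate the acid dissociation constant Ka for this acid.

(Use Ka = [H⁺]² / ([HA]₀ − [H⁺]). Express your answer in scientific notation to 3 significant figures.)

[H⁺] = 10^(−pH) = 10^(−2.26) = 5.495e-03 M. For HA ⇌ H⁺ + A⁻, Ka = [H⁺][A⁻]/[HA] = [H⁺]² / ([HA]₀ − [H⁺]) = (5.495e-03)² / (0.056 − 5.495e-03) = 5.98e-04.

K_a = 5.98e-04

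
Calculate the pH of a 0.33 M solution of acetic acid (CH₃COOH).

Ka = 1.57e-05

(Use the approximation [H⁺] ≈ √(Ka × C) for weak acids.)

[H⁺] = √(Ka × C) = √(1.57e-05 × 0.33) = 2.2762e-03. pH = -log(2.2762e-03)

pH = 2.64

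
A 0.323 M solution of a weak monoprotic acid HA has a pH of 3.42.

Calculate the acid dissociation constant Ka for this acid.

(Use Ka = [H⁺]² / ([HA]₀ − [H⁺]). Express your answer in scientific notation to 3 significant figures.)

[H⁺] = 10^(−pH) = 10^(−3.42) = 3.802e-04 M. For HA ⇌ H⁺ + A⁻, Ka = [H⁺][A⁻]/[HA] = [H⁺]² / ([HA]₀ − [H⁺]) = (3.802e-04)² / (0.323 − 3.802e-04) = 4.48e-07.

K_a = 4.48e-07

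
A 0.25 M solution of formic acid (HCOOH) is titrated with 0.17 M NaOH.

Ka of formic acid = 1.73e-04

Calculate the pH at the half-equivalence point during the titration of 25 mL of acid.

At half-equivalence [HA] = [A⁻], so Henderson-Hasselbalch gives pH = pKa = -log(1.73e-04) = 3.76.

pH = pKa = 3.76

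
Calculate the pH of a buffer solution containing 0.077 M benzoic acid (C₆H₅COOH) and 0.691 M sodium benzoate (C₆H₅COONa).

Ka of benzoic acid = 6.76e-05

pKa = -log(6.76e-05) = 4.17. pH = pKa + log([A⁻]/[HA]) = 4.17 + log(0.691/0.077)

pH = 5.12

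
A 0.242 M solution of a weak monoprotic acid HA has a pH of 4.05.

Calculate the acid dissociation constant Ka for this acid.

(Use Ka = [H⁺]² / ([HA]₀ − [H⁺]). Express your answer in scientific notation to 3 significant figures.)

[H⁺] = 10^(−pH) = 10^(−4.05) = 8.913e-05 M. For HA ⇌ H⁺ + A⁻, Ka = [H⁺][A⁻]/[HA] = [H⁺]² / ([HA]₀ − [H⁺]) = (8.913e-05)² / (0.242 − 8.913e-05) = 3.28e-08.

K_a = 3.28e-08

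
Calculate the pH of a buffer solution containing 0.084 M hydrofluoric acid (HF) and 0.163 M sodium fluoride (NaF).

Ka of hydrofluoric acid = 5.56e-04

pKa = -log(5.56e-04) = 3.25. pH = pKa + log([A⁻]/[HA]) = 3.25 + log(0.163/0.084)

pH = 3.54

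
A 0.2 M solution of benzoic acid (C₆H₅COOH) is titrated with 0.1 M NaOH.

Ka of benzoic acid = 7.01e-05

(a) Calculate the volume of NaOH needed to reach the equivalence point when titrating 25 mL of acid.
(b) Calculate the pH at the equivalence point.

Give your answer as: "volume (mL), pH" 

moles acid = 0.2 × 25/1000 = 0.005 mol; V_base = moles/0.1 × 1000 = 50.0 mL. At equivalence only the conjugate base is present: [A⁻] = 0.005/0.075 = 6.6667e-02 M. Kb = Kw/Ka = 1.43e-10; [OH⁻] = √(Kb × [A⁻]) = 3.0839e-06; pOH = 5.51; pH = 14 - pOH = 8.49.

V = 50.0 mL, pH = 8.49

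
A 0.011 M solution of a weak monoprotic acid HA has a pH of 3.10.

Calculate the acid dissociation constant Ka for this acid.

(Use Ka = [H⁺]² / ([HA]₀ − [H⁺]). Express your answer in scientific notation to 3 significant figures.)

[H⁺] = 10^(−pH) = 10^(−3.10) = 7.943e-04 M. For HA ⇌ H⁺ + A⁻, Ka = [H⁺][A⁻]/[HA] = [H⁺]² / ([HA]₀ − [H⁺]) = (7.943e-04)² / (0.011 − 7.943e-04) = 6.18e-05.

K_a = 6.18e-05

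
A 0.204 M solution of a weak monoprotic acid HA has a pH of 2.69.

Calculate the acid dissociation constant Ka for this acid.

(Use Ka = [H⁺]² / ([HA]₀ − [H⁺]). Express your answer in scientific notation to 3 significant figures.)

[H⁺] = 10^(−pH) = 10^(−2.69) = 2.042e-03 M. For HA ⇌ H⁺ + A⁻, Ka = [H⁺][A⁻]/[HA] = [H⁺]² / ([HA]₀ − [H⁺]) = (2.042e-03)² / (0.204 − 2.042e-03) = 2.06e-05.

K_a = 2.06e-05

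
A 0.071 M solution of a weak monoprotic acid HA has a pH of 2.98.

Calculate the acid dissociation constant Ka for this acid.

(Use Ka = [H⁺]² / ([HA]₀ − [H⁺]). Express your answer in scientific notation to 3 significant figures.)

[H⁺] = 10^(−pH) = 10^(−2.98) = 1.047e-03 M. For HA ⇌ H⁺ + A⁻, Ka = [H⁺][A⁻]/[HA] = [H⁺]² / ([HA]₀ − [H⁺]) = (1.047e-03)² / (0.071 − 1.047e-03) = 1.57e-05.

K_a = 1.57e-05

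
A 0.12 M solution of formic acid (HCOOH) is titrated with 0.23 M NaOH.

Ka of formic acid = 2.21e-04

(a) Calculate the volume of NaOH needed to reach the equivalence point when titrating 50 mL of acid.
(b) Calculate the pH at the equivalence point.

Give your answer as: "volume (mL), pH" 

moles acid = 0.12 × 50/1000 = 0.006 mol; V_base = moles/0.23 × 1000 = 26.1 mL. At equivalence only the conjugate base is present: [A⁻] = 0.006/0.076 = 7.8857e-02 M. Kb = Kw/Ka = 4.52e-11; [OH⁻] = √(Kb × [A⁻]) = 1.8890e-06; pOH = 5.72; pH = 14 - pOH = 8.28.

V = 26.1 mL, pH = 8.28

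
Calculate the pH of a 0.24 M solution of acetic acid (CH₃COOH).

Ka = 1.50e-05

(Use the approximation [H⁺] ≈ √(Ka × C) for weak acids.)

[H⁺] = √(Ka × C) = √(1.50e-05 × 0.24) = 1.8974e-03. pH = -log(1.8974e-03)

pH = 2.72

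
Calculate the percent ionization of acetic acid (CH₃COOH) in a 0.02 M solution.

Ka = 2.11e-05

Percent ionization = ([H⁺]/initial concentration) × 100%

Using Ka equilibrium: x² + Ka×x - Ka×C = 0. Solving: [H⁺] = 6.3915e-04. Percent = (6.3915e-04/0.02) × 100

Percent ionization = 3.2%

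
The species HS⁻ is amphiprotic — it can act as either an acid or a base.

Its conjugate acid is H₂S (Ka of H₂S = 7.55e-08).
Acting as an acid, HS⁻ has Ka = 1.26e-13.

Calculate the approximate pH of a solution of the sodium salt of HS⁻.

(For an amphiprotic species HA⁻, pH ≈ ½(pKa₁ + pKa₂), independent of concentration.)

pKa₁ = -log(7.55e-08) = 7.12; pKa₂ = -log(1.26e-13) = 12.90. For an amphiprotic species, pH ≈ ½(pKa₁ + pKa₂) = ½(7.12 + 12.90) = 10.01.

pH = 10.01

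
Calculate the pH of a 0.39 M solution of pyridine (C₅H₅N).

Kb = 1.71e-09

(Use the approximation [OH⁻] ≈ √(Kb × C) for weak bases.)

[OH⁻] = √(Kb × C) = √(1.71e-09 × 0.39) = 2.5824e-05. pOH = 4.59, pH = 14 - pOH

pH = 9.41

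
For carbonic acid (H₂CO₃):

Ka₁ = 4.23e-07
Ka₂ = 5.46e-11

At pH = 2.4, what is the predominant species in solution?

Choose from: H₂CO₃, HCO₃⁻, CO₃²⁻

pKa₁ = 6.37, pKa₂ = 10.26. For a polyprotic acid the predominant species crosses at each pKa: below pKa_n the protonated form dominates, above it the deprotonated form does. At pH = 2.4, the predominant species is H₂CO₃.

H₂CO₃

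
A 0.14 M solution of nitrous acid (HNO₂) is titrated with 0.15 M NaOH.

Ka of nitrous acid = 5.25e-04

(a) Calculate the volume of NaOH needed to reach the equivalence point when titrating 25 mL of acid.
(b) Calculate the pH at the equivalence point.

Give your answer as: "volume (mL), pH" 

moles acid = 0.14 × 25/1000 = 0.0035 mol; V_base = moles/0.15 × 1000 = 23.3 mL. At equivalence only the conjugate base is present: [A⁻] = 0.0035/0.048 = 7.2414e-02 M. Kb = Kw/Ka = 1.90e-11; [OH⁻] = √(Kb × [A⁻]) = 1.1744e-06; pOH = 5.93; pH = 14 - pOH = 8.07.

V = 23.3 mL, pH = 8.07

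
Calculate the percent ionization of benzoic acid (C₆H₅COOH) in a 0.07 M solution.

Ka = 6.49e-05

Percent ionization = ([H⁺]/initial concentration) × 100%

Using Ka equilibrium: x² + Ka×x - Ka×C = 0. Solving: [H⁺] = 2.0992e-03. Percent = (2.0992e-03/0.07) × 100

Percent ionization = 3%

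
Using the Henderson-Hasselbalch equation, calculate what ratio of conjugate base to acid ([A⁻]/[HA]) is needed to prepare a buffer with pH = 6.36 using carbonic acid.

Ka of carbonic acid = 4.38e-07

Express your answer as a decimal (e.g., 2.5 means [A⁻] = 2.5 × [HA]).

pKa = -log(4.38e-07) = 6.3585. pH = pKa + log([A⁻]/[HA]), so log([A⁻]/[HA]) = pH − pKa = 6.36 − 6.3585 = 0.0015. [A⁻]/[HA] = 10^(0.0015) = 1.00

[A⁻]/[HA] = 1.00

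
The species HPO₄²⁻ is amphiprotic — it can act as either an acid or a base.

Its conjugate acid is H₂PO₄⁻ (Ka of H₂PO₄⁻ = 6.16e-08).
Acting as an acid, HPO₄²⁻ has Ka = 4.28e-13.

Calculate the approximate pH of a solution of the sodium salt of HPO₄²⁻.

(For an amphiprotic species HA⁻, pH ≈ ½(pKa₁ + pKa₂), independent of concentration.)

pKa₁ = -log(6.16e-08) = 7.21; pKa₂ = -log(4.28e-13) = 12.37. For an amphiprotic species, pH ≈ ½(pKa₁ + pKa₂) = ½(7.21 + 12.37) = 9.79.

pH = 9.79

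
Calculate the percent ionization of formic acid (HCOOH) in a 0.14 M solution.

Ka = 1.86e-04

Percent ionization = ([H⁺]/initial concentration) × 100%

Using Ka equilibrium: x² + Ka×x - Ka×C = 0. Solving: [H⁺] = 5.0108e-03. Percent = (5.0108e-03/0.14) × 100

Percent ionization = 3.58%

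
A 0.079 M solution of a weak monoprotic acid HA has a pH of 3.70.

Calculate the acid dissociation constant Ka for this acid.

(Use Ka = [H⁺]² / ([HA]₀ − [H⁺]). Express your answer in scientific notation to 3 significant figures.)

[H⁺] = 10^(−pH) = 10^(−3.70) = 1.995e-04 M. For HA ⇌ H⁺ + A⁻, Ka = [H⁺][A⁻]/[HA] = [H⁺]² / ([HA]₀ − [H⁺]) = (1.995e-04)² / (0.079 − 1.995e-04) = 5.05e-07.

K_a = 5.05e-07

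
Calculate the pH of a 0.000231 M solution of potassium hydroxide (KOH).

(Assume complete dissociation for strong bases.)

[OH⁻] = 0.000231 M for strong base. pOH = -log[OH⁻] = 3.64, pH = 14 - pOH

pH = 10.36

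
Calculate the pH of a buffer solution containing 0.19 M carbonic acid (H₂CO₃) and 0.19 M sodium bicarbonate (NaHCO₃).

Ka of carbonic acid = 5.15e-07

pKa = -log(5.15e-07) = 6.29. pH = pKa + log([A⁻]/[HA]) = 6.29 + log(0.19/0.19)

pH = 6.29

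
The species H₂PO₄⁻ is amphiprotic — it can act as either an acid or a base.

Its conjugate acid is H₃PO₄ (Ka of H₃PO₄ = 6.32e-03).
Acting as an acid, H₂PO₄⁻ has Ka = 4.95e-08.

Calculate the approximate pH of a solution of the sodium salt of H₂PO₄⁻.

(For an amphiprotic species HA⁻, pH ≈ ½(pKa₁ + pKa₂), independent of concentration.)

pKa₁ = -log(6.32e-03) = 2.20; pKa₂ = -log(4.95e-08) = 7.31. For an amphiprotic species, pH ≈ ½(pKa₁ + pKa₂) = ½(2.20 + 7.31) = 4.75.

pH = 4.75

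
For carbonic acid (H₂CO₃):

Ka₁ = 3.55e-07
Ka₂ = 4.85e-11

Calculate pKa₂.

pKa₂ = -log(Ka₂) = -log(4.85e-11) = 10.31.

pK_{a2} = 10.31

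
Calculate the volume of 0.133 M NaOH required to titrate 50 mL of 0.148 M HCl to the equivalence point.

At equivalence: moles acid = moles base. moles HCl = 0.148 × 50/1000 = 0.0074 mol. V_base = moles / 0.133 × 1000 = 55.6 mL.

V_{base} = 55.6 mL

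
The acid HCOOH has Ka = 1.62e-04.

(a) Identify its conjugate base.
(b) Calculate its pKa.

(a) The conjugate base is formed by removing one H⁺ from HCOOH, giving HCOO⁻. (b) pKa = -log(Ka) = -log(1.62e-04) = 3.79.

Conjugate base: HCOO⁻; pK_a = 3.79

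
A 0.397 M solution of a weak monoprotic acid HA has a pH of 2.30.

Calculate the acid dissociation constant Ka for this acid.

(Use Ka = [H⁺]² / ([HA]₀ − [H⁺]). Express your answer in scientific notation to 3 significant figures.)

[H⁺] = 10^(−pH) = 10^(−2.30) = 5.012e-03 M. For HA ⇌ H⁺ + A⁻, Ka = [H⁺][A⁻]/[HA] = [H⁺]² / ([HA]₀ − [H⁺]) = (5.012e-03)² / (0.397 − 5.012e-03) = 6.41e-05.

K_a = 6.41e-05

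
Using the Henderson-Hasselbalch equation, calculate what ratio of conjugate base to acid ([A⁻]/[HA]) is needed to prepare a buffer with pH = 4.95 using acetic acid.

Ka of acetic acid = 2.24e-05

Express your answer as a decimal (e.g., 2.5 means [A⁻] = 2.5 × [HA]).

pKa = -log(2.24e-05) = 4.6498. pH = pKa + log([A⁻]/[HA]), so log([A⁻]/[HA]) = pH − pKa = 4.95 − 4.6498 = 0.3002. [A⁻]/[HA] = 10^(0.3002) = 2.00

[A⁻]/[HA] = 2.00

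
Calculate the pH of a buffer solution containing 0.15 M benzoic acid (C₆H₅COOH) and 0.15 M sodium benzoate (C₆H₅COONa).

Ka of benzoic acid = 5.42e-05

pKa = -log(5.42e-05) = 4.27. pH = pKa + log([A⁻]/[HA]) = 4.27 + log(0.15/0.15)

pH = 4.27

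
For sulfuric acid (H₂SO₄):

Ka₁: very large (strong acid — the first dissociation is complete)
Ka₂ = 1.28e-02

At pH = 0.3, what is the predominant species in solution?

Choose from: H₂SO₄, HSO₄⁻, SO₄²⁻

The first dissociation is complete, so H₂SO₄ itself is never the predominant species in water; pKa₂ = -log(1.28e-02) = 1.89. For a polyprotic acid the predominant species crosses at each pKa: below pKa_n the protonated form dominates, above it the deprotonated form does. At pH = 0.3, the predominant species is HSO₄⁻.

HSO₄⁻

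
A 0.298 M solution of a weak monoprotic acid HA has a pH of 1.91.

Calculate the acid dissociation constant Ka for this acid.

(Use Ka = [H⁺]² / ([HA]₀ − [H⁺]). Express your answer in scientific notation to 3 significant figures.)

[H⁺] = 10^(−pH) = 10^(−1.91) = 1.230e-02 M. For HA ⇌ H⁺ + A⁻, Ka = [H⁺][A⁻]/[HA] = [H⁺]² / ([HA]₀ − [H⁺]) = (1.230e-02)² / (0.298 − 1.230e-02) = 5.30e-04.

K_a = 5.30e-04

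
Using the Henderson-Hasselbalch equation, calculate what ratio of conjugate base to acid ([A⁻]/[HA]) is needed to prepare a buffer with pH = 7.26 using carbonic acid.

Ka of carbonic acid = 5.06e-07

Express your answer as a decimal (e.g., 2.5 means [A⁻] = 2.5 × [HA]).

pKa = -log(5.06e-07) = 6.2958. pH = pKa + log([A⁻]/[HA]), so log([A⁻]/[HA]) = pH − pKa = 7.26 − 6.2958 = 0.9642. [A⁻]/[HA] = 10^(0.9642) = 9.21

[A⁻]/[HA] = 9.21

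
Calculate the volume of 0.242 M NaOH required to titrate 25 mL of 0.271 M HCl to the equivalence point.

At equivalence: moles acid = moles base. moles HCl = 0.271 × 25/1000 = 0.006775 mol. V_base = moles / 0.242 × 1000 = 28.0 mL.

V_{base} = 28.0 mL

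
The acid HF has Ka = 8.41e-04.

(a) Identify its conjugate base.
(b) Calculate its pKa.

(a) The conjugate base is formed by removing one H⁺ from HF, giving F⁻. (b) pKa = -log(Ka) = -log(8.41e-04) = 3.08.

Conjugate base: F⁻; pK_a = 3.08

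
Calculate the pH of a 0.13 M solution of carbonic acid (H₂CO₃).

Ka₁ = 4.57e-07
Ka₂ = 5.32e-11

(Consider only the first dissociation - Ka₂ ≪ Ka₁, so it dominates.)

First dissociation dominates. From Ka₁ = [H⁺][HA⁻]/[H₂A], x² + Ka₁·x − Ka₁·C = 0 with C = 0.13 M and Ka₁ = 4.57e-07. Solving: [H⁺] = (−Ka₁ + √(Ka₁² + 4·Ka₁·C)) / 2 = 2.4351e-04 M. pH = -log(2.4351e-04) = 3.61.

pH = 3.61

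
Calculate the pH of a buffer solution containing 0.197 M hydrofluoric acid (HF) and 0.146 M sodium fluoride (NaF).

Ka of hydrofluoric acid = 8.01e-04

pKa = -log(8.01e-04) = 3.10. pH = pKa + log([A⁻]/[HA]) = 3.10 + log(0.146/0.197)

pH = 2.97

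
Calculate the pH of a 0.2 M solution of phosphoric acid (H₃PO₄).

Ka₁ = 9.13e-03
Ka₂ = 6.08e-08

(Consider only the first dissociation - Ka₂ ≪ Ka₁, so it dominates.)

First dissociation dominates. From Ka₁ = [H⁺][HA⁻]/[H₂A], x² + Ka₁·x − Ka₁·C = 0 with C = 0.2 M and Ka₁ = 9.13e-03. Solving: [H⁺] = (−Ka₁ + √(Ka₁² + 4·Ka₁·C)) / 2 = 3.8410e-02 M. pH = -log(3.8410e-02) = 1.42.

pH = 1.42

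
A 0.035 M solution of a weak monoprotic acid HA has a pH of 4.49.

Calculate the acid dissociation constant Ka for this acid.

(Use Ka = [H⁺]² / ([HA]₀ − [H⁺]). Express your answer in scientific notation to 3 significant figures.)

[H⁺] = 10^(−pH) = 10^(−4.49) = 3.236e-05 M. For HA ⇌ H⁺ + A⁻, Ka = [H⁺][A⁻]/[HA] = [H⁺]² / ([HA]₀ − [H⁺]) = (3.236e-05)² / (0.035 − 3.236e-05) = 2.99e-08.

K_a = 2.99e-08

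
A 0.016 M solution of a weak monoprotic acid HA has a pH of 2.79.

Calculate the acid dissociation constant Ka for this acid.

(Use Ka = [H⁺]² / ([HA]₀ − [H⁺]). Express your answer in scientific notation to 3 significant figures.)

[H⁺] = 10^(−pH) = 10^(−2.79) = 1.622e-03 M. For HA ⇌ H⁺ + A⁻, Ka = [H⁺][A⁻]/[HA] = [H⁺]² / ([HA]₀ − [H⁺]) = (1.622e-03)² / (0.016 − 1.622e-03) = 1.83e-04.

K_a = 1.83e-04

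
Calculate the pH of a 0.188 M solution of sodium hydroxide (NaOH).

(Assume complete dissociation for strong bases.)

[OH⁻] = 0.188 M for strong base. pOH = -log[OH⁻] = 0.73, pH = 14 - pOH

pH = 13.27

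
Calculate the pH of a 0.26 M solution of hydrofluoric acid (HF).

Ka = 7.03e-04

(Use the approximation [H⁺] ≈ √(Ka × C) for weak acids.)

[H⁺] = √(Ka × C) = √(7.03e-04 × 0.26) = 1.3520e-02. pH = -log(1.3520e-02)

pH = 1.87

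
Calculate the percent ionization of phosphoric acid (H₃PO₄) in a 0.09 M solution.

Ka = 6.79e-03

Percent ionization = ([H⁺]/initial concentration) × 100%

Using Ka equilibrium: x² + Ka×x - Ka×C = 0. Solving: [H⁺] = 2.1557e-02. Percent = (2.1557e-02/0.09) × 100

Percent ionization = 24%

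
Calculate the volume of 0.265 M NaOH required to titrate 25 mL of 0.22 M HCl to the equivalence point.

At equivalence: moles acid = moles base. moles HCl = 0.22 × 25/1000 = 0.0055 mol. V_base = moles / 0.265 × 1000 = 20.8 mL.

V_{base} = 20.8 mL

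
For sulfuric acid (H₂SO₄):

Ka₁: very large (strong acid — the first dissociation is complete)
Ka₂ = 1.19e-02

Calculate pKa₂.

pKa₂ = -log(Ka₂) = -log(1.19e-02) = 1.92.

pK_{a2} = 1.92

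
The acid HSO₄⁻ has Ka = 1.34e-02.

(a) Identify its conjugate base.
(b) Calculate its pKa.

(a) The conjugate base is formed by removing one H⁺ from HSO₄⁻, giving SO₄²⁻. (b) pKa = -log(Ka) = -log(1.34e-02) = 1.87.

Conjugate base: SO₄²⁻; pK_a = 1.87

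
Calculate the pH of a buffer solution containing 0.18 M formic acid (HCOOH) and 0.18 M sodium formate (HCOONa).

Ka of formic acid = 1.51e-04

pKa = -log(1.51e-04) = 3.82. pH = pKa + log([A⁻]/[HA]) = 3.82 + log(0.18/0.18)

pH = 3.82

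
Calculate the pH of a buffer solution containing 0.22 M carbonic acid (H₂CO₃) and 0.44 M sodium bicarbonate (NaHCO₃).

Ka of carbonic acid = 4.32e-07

pKa = -log(4.32e-07) = 6.36. pH = pKa + log([A⁻]/[HA]) = 6.36 + log(0.44/0.22)

pH = 6.67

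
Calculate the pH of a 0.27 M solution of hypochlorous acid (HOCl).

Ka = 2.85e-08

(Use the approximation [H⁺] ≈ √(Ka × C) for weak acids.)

[H⁺] = √(Ka × C) = √(2.85e-08 × 0.27) = 8.7721e-05. pH = -log(8.7721e-05)

pH = 4.06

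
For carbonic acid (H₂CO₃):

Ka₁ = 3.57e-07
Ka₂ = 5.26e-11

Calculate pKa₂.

pKa₂ = -log(Ka₂) = -log(5.26e-11) = 10.28.

pK_{a2} = 10.28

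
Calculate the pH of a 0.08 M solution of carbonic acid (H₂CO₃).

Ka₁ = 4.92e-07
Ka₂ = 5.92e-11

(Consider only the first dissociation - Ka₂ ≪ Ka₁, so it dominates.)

First dissociation dominates. From Ka₁ = [H⁺][HA⁻]/[H₂A], x² + Ka₁·x − Ka₁·C = 0 with C = 0.08 M and Ka₁ = 4.92e-07. Solving: [H⁺] = (−Ka₁ + √(Ka₁² + 4·Ka₁·C)) / 2 = 1.9815e-04 M. pH = -log(1.9815e-04) = 3.70.

pH = 3.70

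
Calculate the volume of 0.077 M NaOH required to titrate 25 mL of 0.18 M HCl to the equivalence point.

At equivalence: moles acid = moles base. moles HCl = 0.18 × 25/1000 = 0.0045 mol. V_base = moles / 0.077 × 1000 = 58.4 mL.

V_{base} = 58.4 mL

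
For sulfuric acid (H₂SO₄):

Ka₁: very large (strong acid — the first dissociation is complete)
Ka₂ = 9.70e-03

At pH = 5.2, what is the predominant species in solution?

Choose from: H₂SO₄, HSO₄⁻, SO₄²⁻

The first dissociation is complete, so H₂SO₄ itself is never the predominant species in water; pKa₂ = -log(9.70e-03) = 2.01. For a polyprotic acid the predominant species crosses at each pKa: below pKa_n the protonated form dominates, above it the deprotonated form does. At pH = 5.2, the predominant species is SO₄²⁻.

SO₄²⁻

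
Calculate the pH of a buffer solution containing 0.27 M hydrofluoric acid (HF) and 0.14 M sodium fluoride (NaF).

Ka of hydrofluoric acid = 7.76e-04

pKa = -log(7.76e-04) = 3.11. pH = pKa + log([A⁻]/[HA]) = 3.11 + log(0.14/0.27)

pH = 2.82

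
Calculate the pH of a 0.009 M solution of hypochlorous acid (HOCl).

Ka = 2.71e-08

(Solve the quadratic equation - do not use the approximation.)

x² + Ka×x - Ka×C = 0. Using quadratic formula: [H⁺] = 1.5604e-05

pH = 4.81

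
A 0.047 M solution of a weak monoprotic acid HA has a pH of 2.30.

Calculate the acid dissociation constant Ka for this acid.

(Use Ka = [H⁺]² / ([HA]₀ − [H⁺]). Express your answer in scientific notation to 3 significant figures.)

[H⁺] = 10^(−pH) = 10^(−2.30) = 5.012e-03 M. For HA ⇌ H⁺ + A⁻, Ka = [H⁺][A⁻]/[HA] = [H⁺]² / ([HA]₀ − [H⁺]) = (5.012e-03)² / (0.047 − 5.012e-03) = 5.98e-04.

K_a = 5.98e-04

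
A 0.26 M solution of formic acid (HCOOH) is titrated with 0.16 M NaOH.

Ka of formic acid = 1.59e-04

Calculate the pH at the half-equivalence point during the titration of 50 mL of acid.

At half-equivalence [HA] = [A⁻], so Henderson-Hasselbalch gives pH = pKa = -log(1.59e-04) = 3.80.

pH = pKa = 3.80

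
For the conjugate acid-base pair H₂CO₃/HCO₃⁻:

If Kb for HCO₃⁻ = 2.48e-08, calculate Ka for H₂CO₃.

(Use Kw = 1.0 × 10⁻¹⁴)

For a conjugate pair Ka × Kb = Kw, so Ka = Kw/Kb = 1.0 × 10⁻¹⁴ / 2.48e-08 = 4.03e-07.

K_a = 4.03e-07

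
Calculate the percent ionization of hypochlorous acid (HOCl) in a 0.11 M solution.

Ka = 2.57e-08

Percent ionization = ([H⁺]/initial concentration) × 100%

Using Ka equilibrium: x² + Ka×x - Ka×C = 0. Solving: [H⁺] = 5.3157e-05. Percent = (5.3157e-05/0.11) × 100

Percent ionization = 0.0483%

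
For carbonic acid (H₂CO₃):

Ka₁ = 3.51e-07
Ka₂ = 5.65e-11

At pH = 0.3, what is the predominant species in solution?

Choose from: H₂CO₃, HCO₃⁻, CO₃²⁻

pKa₁ = 6.45, pKa₂ = 10.25. For a polyprotic acid the predominant species crosses at each pKa: below pKa_n the protonated form dominates, above it the deprotonated form does. At pH = 0.3, the predominant species is H₂CO₃.

H₂CO₃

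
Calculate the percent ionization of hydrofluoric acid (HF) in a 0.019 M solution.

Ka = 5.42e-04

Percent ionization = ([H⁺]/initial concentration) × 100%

Using Ka equilibrium: x² + Ka×x - Ka×C = 0. Solving: [H⁺] = 2.9495e-03. Percent = (2.9495e-03/0.019) × 100

Percent ionization = 15.5%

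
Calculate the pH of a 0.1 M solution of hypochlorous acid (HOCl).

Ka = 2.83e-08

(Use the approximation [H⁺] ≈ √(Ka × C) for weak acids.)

[H⁺] = √(Ka × C) = √(2.83e-08 × 0.1) = 5.3198e-05. pH = -log(5.3198e-05)

pH = 4.27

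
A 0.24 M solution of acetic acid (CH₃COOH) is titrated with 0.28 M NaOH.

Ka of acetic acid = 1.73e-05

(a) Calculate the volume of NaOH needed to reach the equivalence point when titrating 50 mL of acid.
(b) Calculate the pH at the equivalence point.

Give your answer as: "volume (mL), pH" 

moles acid = 0.24 × 50/1000 = 0.012 mol; V_base = moles/0.28 × 1000 = 42.9 mL. At equivalence only the conjugate base is present: [A⁻] = 0.012/0.093 = 1.2923e-01 M. Kb = Kw/Ka = 5.78e-10; [OH⁻] = √(Kb × [A⁻]) = 8.6429e-06; pOH = 5.06; pH = 14 - pOH = 8.94.

V = 42.9 mL, pH = 8.94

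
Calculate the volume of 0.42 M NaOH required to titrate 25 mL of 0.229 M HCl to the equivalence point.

At equivalence: moles acid = moles base. moles HCl = 0.229 × 25/1000 = 0.005725 mol. V_base = moles / 0.42 × 1000 = 13.6 mL.

V_{base} = 13.6 mL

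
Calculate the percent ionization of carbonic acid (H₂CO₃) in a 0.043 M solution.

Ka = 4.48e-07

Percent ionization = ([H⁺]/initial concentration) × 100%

Using Ka equilibrium: x² + Ka×x - Ka×C = 0. Solving: [H⁺] = 1.3857e-04. Percent = (1.3857e-04/0.043) × 100

Percent ionization = 0.322%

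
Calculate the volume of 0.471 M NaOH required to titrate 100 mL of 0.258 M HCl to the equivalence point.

At equivalence: moles acid = moles base. moles HCl = 0.258 × 100/1000 = 0.0258 mol. V_base = moles / 0.471 × 1000 = 54.8 mL.

V_{base} = 54.8 mL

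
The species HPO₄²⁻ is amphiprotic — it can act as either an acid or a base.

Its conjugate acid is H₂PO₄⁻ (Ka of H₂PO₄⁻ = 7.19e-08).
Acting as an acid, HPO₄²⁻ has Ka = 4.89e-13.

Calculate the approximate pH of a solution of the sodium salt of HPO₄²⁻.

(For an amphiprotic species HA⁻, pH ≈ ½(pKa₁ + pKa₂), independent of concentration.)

pKa₁ = -log(7.19e-08) = 7.14; pKa₂ = -log(4.89e-13) = 12.31. For an amphiprotic species, pH ≈ ½(pKa₁ + pKa₂) = ½(7.14 + 12.31) = 9.73.

pH = 9.73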